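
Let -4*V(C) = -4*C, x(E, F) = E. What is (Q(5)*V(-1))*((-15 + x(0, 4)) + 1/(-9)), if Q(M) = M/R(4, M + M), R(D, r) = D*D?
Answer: 85/18 ≈ 4.7222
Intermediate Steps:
R(D, r) = D²
V(C) = C (V(C) = -(-1)*C = C)
Q(M) = M/16 (Q(M) = M/(4²) = M/16)
(Q(5)*V(-1))*((-15 + x(0, 4)) + 1/(-9)) = (((1/16)*5)*(-1))*((-15 + 0) + 1/(-9)) = ((5/16)*(-1))*(-15 - ⅑) = -5/16*(-136/9) = 85/18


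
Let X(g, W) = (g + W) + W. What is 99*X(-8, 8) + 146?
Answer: 938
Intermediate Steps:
X(g, W) = g + 2*W (X(g, W) = (W + g) + W = g + 2*W)
99*X(-8, 8) + 146 = 99*(-8 + 2*8) + 146 = 99*(-8 + 16) + 146 = 99*8 + 146 = 792 + 146 = 938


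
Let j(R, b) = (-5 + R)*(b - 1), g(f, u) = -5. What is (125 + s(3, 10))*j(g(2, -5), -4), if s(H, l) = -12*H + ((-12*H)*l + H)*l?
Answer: -174050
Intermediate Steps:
s(H, l) = -12*H + l*(H - 12*H*l) (s(H, l) = -12*H + (-12*H*l + H)*l = -12*H + (H - 12*H*l)*l = -12*H + l*(H - 12*H*l))
j(R, b) = (-1 + b)*(-5 + R) (j(R, b) = (-5 + R)*(-1 + b) = (-1 + b)*(-5 + R))
(125 + s(3, 10))*j(g(2, -5), -4) = (125 + 3*(-12 + 10 - 12*10**2))*(5 - 1*(-5) - 5*(-4) - 5*(-4)) = (125 + 3*(-12 + 10 - 12*100))*(5 + 5 + 20 + 20) = (125 + 3*(-12 + 10 - 1200))*50 = (125 + 3*(-1202))*50 = (125 - 3606)*50 = -3481*50 = -174050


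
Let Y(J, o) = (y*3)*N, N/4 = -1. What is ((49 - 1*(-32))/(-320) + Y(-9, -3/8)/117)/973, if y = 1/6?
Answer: -10117/36429120 ≈ -0.00027772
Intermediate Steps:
N = -4 (N = 4*(-1) = -4)
y = ⅙ ≈ 0.16667
Y(J, o) = -2 (Y(J, o) = ((⅙)*3)*(-4) = (½)*(-4) = -2)
((49 - 1*(-32))/(-320) + Y(-9, -3/8)/117)/973 = ((49 - 1*(-32))/(-320) - 2/117)/973 = ((49 + 32)*(-1/320) - 2*1/117)*(1/973) = (81*(-1/320) - 2/117)*(1/973) = (-81/320 - 2/117)*(1/973) = -10117/37440*1/973 = -10117/36429120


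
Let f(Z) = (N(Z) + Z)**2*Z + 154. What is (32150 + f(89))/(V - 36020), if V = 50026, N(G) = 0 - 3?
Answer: 345274/7003 ≈ 49.304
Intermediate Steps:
N(G) = -3
f(Z) = 154 + Z*(-3 + Z)**2 (f(Z) = (-3 + Z)**2*Z + 154 = Z*(-3 + Z)**2 + 154 = 154 + Z*(-3 + Z)**2)
(32150 + f(89))/(V - 36020) = (32150 + (154 + 89*(-3 + 89)**2))/(50026 - 36020) = (32150 + (154 + 89*86**2))/14006 = (32150 + (154 + 89*7396))*(1/14006) = (32150 + (154 + 658244))*(1/14006) = (32150 + 658398)*(1/14006) = 690548*(1/14006) = 345274/7003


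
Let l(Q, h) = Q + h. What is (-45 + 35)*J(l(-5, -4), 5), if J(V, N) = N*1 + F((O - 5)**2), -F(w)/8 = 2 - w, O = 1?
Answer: -1170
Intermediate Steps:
F(w) = -16 + 8*w (F(w) = -8*(2 - w) = -16 + 8*w)
J(V, N) = 112 + N (J(V, N) = N*1 + (-16 + 8*(1 - 5)**2) = N + (-16 + 8*(-4)**2) = N + (-16 + 8*16) = N + (-16 + 128) = N + 112 = 112 + N)
(-45 + 35)*J(l(-5, -4), 5) = (-45 + 35)*(112 + 5) = -10*117 = -1170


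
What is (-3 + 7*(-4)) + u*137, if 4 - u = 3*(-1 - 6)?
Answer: 3394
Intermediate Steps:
u = 25 (u = 4 - 3*(-1 - 6) = 4 - 3*(-7) = 4 - 1*(-21) = 4 + 21 = 25)
(-3 + 7*(-4)) + u*137 = (-3 + 7*(-4)) + 25*137 = (-3 - 28) + 3425 = -31 + 3425 = 3394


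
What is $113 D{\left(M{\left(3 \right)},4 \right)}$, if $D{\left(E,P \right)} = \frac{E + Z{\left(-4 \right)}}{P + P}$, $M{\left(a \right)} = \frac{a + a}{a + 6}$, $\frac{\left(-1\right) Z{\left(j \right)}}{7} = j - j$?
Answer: $\frac{113}{12} \approx 9.4167$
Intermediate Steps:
$Z{\left(j \right)} = 0$ ($Z{\left(j \right)} = - 7 \left(j - j\right) = \left(-7\right) 0 = 0$)
$M{\left(a \right)} = \frac{2 a}{6 + a}$
$D{\left(E,P \right)} = \frac{E}{2 P}$ ($D{\left(E,P \right)} = \frac{E + 0}{P + P} = \frac{E}{2 P}$)
$113 D{\left(M{\left(3 \right)},4 \right)} = 113 \frac{2 \cdot 3 \frac{1}{6 + 3}}{2 \cdot 4} = 113 \cdot \frac{1}{2} \cdot 2 \cdot 3 \cdot \frac{1}{9} \cdot \frac{1}{4} = 113 \cdot \frac{1}{2} \cdot \frac{2}{3} \cdot \frac{1}{4} = 113 \cdot \frac{1}{12} = \frac{113}{12}$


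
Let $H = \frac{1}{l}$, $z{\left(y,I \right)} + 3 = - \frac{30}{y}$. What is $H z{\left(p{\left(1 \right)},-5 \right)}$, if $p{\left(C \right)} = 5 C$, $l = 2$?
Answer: $- \frac{9}{2} \approx -4.5$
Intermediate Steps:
$z{\left(y,I \right)} = -3 - \frac{30}{y}$
$H = \frac{1}{2} \approx 0.5$
$H z{\left(p{\left(1 \right)},-5 \right)} = \frac{-3 - \frac{30}{5 \cdot 1}}{2} = \frac{-3 - \frac{30}{5}}{2} = \frac{-3 - 6}{2} = \frac{1}{2} \left(-9\right) = - \frac{9}{2}$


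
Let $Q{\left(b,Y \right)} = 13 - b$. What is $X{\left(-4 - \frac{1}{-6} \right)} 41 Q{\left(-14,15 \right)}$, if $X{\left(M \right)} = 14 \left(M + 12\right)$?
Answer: $126567$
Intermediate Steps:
$X{\left(M \right)} = 168 + 14 M$ ($X{\left(M \right)} = 14 \left(12 + M\right) = 168 + 14 M$)
$X{\left(-4 - \frac{1}{-6} \right)} 41 Q{\left(-14,15 \right)} = \left(168 + 14 \left(-4 - \frac{1}{-6}\right)\right) 41 \left(13 - -14\right) = \left(168 + 14 \left(-4 - - \frac{1}{6}\right)\right) 41 \left(13 + 14\right) = \left(168 + 14 \left(-4 + \frac{1}{6}\right)\right) 41 \cdot 27 = \left(168 + 14 \left(- \frac{23}{6}\right)\right) 41 \cdot 27 = \left(168 - \frac{161}{3}\right) 41 \cdot 27 = \frac{343}{3} \cdot 41 \cdot 27 = \frac{14063}{3} \cdot 27 = 126567$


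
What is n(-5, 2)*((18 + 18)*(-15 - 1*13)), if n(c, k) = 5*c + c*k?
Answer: 35280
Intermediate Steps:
n(-5, 2)*((18 + 18)*(-15 - 1*13)) = (-5*(5 + 2))*((18 + 18)*(-15 - 1*13)) = (-5*7)*(36*(-15 - 13)) = -1260*(-28) = -35*(-1008) = 35280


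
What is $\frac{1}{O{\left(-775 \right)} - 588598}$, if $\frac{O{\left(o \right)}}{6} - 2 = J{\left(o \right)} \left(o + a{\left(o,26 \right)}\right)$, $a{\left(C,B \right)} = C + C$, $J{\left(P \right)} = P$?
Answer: $\frac{1}{10222664} \approx 9.7822 \cdot 10^{-8}$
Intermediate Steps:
$a{\left(C,B \right)} = 2 C$
$O{\left(o \right)} = 12 + 18 o^{2}$ ($O{\left(o \right)} = 12 + 6 o \left(o + 2 o\right) = 12 + 6 o 3 o = 12 + 6 \cdot 3 o^{2} = 12 + 18 o^{2}$)
$\frac{1}{O{\left(-775 \right)} - 588598} = \frac{1}{\left(12 + 18 \left(-775\right)^{2}\right) - 588598} = \frac{1}{\left(12 + 18 \cdot 600625\right) - 588598} = \frac{1}{\left(12 + 10811250\right) - 588598} = \frac{1}{10811262 - 588598} = \frac{1}{10222664}$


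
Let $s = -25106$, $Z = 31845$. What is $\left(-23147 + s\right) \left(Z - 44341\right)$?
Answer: $602969488$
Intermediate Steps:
$\left(-23147 + s\right) \left(Z - 44341\right) = \left(-23147 - 25106\right) \left(31845 - 44341\right) = \left(-48253\right) \left(-12496\right) = 602969488$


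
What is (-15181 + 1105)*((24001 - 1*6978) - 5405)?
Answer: -163534968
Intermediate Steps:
(-15181 + 1105)*((24001 - 1*6978) - 5405) = -14076*((24001 - 6978) - 5405) = -14076*(17023 - 5405) = -14076*11618 = -163534968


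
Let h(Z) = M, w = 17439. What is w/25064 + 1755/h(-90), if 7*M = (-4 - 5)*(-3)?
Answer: 11421559/25064 ≈ 455.70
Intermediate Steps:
M = 27/7 (M = ((-4 - 5)*(-3))/7 = (-9*(-3))/7 = (1/7)*27 = 27/7 ≈ 3.8571)
h(Z) = 27/7
w/25064 + 1755/h(-90) = 17439/25064 + 1755/(27/7) = 17439*(1/25064) + 1755*(7/27) = 17439/25064 + 455 = 11421559/25064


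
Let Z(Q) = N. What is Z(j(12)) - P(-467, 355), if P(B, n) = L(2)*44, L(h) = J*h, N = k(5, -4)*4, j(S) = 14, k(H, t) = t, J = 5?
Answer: -456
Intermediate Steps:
N = -16 (N = -4*4 = -16)
Z(Q) = -16
L(h) = 5*h
P(B, n) = 440 (P(B, n) = (5*2)*44 = 10*44 = 440)
Z(j(12)) - P(-467, 355) = -16 - 1*440 = -16 - 440 = -456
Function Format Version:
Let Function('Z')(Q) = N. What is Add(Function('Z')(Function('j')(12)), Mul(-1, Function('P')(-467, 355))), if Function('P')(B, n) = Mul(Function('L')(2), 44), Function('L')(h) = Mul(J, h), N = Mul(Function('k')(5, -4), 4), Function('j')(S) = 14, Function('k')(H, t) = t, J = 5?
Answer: -456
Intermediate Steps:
N = -16 (N = Mul(-4, 4) = -16)
Function('Z')(Q) = -16
Function('L')(h) = Mul(5, h)
Function('P')(B, n) = 440 (Function('P')(B, n) = Mul(Mul(5, 2), 44) = Mul(10, 44) = 440)
Add(Function('Z')(Function('j')(12)), Mul(-1, Function('P')(-467, 355))) = Add(-16, Mul(-1, 440)) = Add(-16, -440) = -456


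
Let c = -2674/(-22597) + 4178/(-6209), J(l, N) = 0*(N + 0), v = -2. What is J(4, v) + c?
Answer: -77807400/140304773 ≈ -0.55456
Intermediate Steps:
J(l, N) = 0 (J(l, N) = 0*N = 0)
c = -77807400/140304773 (c = -2674*(-1/22597) + 4178*(-1/6209) = 2674/22597 - 4178/6209 = -77807400/140304773 ≈ -0.55456)
J(4, v) + c = 0 - 77807400/140304773 = -77807400/140304773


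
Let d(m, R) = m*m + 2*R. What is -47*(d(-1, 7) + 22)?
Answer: -1739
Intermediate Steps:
d(m, R) = m² + 2*R
-47*(d(-1, 7) + 22) = -47*(((-1)² + 2*7) + 22) = -47*((1 + 14) + 22) = -47*(15 + 22) = -47*37 = -1739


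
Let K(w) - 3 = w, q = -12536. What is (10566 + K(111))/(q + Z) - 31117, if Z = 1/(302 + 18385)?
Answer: -7289675185187/234260231 ≈ -31118.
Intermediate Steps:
K(w) = 3 + w
Z = 1/18687 ≈ 5.3513e-5
(10566 + K(111))/(q + Z) - 31117 = (10566 + (3 + 111))/(-12536 + 1/18687) - 31117 = (10566 + 114)/(-234260231/18687) - 31117 = 10680*(-18687/234260231) - 31117 = -199577160/234260231 - 31117 = -7289675185187/234260231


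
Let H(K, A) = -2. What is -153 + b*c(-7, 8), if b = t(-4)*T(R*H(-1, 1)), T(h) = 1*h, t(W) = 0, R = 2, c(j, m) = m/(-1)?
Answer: -153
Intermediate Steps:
c(j, m) = -m (c(j, m) = m*(-1) = -m)
T(h) = h
b = 0 (b = 0*(2*(-2)) = 0*(-4) = 0)
-153 + b*c(-7, 8) = -153 + 0*(-1*8) = -153 + 0*(-8) = -153 + 0 = -153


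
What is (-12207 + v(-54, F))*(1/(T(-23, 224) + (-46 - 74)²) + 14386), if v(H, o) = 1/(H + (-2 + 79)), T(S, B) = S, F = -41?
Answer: -2524734580760/14377 ≈ -1.7561e+8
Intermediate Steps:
v(H, o) = 1/(77 + H) (v(H, o) = 1/(H + 77) = 1/(77 + H))
(-12207 + v(-54, F))*(1/(T(-23, 224) + (-46 - 74)²) + 14386) = (-12207 + 1/(77 - 54))*(1/(-23 + (-46 - 74)²) + 14386) = (-12207 + 1/23)*(1/(-23 + (-120)²) + 14386) = (-12207 + 1/23)*(1/(-23 + 14400) + 14386) = -280760*(1/14377 + 14386)/23 = -280760/23*206827523/14377 = -2524734580760/14377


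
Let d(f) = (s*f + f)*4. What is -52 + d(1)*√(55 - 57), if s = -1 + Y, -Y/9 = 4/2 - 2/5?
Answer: -52 - 288*I*√2/5 ≈ -52.0 - 81.459*I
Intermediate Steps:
Y = -72/5 (Y = -9*(4/2 - 2/5) = -9*(4*(½) - 2*⅕) = -9*(2 - ⅖) = -9*8/5 = -72/5 ≈ -14.400)
s = -77/5 (s = -1 - 72/5 = -77/5 ≈ -15.400)
d(f) = -288*f/5 (d(f) = (-77*f/5 + f)*4 = -72*f/5*4 = -288*f/5)
-52 + d(1)*√(55 - 57) = -52 + (-288/5*1)*√(55 - 57) = -52 - 288*I*√2/5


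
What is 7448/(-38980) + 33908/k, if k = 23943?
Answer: 285851594/233324535 ≈ 1.2251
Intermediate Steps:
7448/(-38980) + 33908/k = 7448/(-38980) + 33908/23943 = 7448*(-1/38980) + 33908*(1/23943) = -1862/9745 + 33908/23943 = 285851594/233324535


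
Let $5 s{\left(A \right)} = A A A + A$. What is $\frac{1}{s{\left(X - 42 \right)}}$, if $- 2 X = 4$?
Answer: $- \frac{5}{85228} \approx -5.8666 \cdot 10^{-5}$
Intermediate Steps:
$X = -2$ ($X = \left(- \frac{1}{2}\right) 4 = -2$)
$s{\left(A \right)} = \frac{A}{5} + \frac{A^{3}}{5}$ ($s{\left(A \right)} = \frac{A A A + A}{5} = \frac{A^{2} A + A}{5} = \frac{A^{3} + A}{5} = \frac{A + A^{3}}{5} = \frac{A}{5} + \frac{A^{3}}{5}$)
$\frac{1}{s{\left(X - 42 \right)}} = \frac{1}{\frac{1}{5} \left(-2 - 42\right) \left(1 + \left(-2 - 42\right)^{2}\right)} = \frac{1}{\frac{1}{5} \left(-44\right) \left(1 + \left(-44\right)^{2}\right)} = \frac{1}{\frac{1}{5} \left(-44\right) \left(1 + 1936\right)} = \frac{1}{\frac{1}{5} \left(-44\right) 1937} = \frac{1}{- \frac{85228}{5}} = - \frac{5}{85228}$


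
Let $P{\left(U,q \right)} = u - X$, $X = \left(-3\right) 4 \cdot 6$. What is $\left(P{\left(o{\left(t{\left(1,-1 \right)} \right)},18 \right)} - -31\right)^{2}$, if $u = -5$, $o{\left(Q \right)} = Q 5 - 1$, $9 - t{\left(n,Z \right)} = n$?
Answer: $9604$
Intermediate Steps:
$t{\left(n,Z \right)} = 9 - n$
$X = -72$ ($X = \left(-12\right) 6 = -72$)
$o{\left(Q \right)} = -1 + 5 Q$ ($o{\left(Q \right)} = 5 Q - 1 = -1 + 5 Q$)
$P{\left(U,q \right)} = 67$ ($P{\left(U,q \right)} = -5 - -72 = -5 + 72 = 67$)
$\left(P{\left(o{\left(t{\left(1,-1 \right)} \right)},18 \right)} - -31\right)^{2} = \left(67 - -31\right)^{2} = \left(67 + \left(32 - 1\right)\right)^{2} = \left(67 + 31\right)^{2} = 98^{2} = 9604$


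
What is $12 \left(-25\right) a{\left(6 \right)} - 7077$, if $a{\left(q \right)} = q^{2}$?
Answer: $-17877$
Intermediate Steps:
$12 \left(-25\right) a{\left(6 \right)} - 7077 = 12 \left(-25\right) 6^{2} - 7077 = \left(-300\right) 36 - 7077 = -10800 - 7077 = -17877$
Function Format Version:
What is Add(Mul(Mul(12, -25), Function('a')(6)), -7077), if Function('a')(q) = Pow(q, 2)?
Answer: -17877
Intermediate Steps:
Add(Mul(Mul(12, -25), Function('a')(6)), -7077) = Add(Mul(Mul(12, -25), Pow(6, 2)), -7077) = Add(Mul(-300, 36), -7077) = Add(-10800, -7077) = -17877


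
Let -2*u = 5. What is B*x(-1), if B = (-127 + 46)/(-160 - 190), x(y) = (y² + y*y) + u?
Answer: -81/700 ≈ -0.11571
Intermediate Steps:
u = -5/2 (u = -½*5 = -5/2 ≈ -2.5000)
x(y) = -5/2 + 2*y² (x(y) = (y² + y*y) - 5/2 = (y² + y²) - 5/2 = 2*y² - 5/2 = -5/2 + 2*y²)
B = 81/350 (B = -81/(-350) = -81*(-1/350) = 81/350 ≈ 0.23143)
B*x(-1) = 81*(-5/2 + 2*(-1)²)/350 = 81*(-5/2 + 2*1)/350 = 81*(-5/2 + 2)/350 = (81/350)*(-½) = -81/700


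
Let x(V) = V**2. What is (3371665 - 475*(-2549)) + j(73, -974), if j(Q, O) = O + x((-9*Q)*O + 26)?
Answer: 409532904602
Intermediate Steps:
j(Q, O) = O + (26 - 9*O*Q)**2 (j(Q, O) = O + ((-9*Q)*O + 26)**2 = O + (-9*O*Q + 26)**2 = O + (26 - 9*O*Q)**2)
(3371665 - 475*(-2549)) + j(73, -974) = (3371665 - 475*(-2549)) + (-974 + (-26 + 9*(-974)*73)**2) = (3371665 + 1210775) + (-974 + (-26 - 639918)**2) = 4582440 + (-974 + (-639944)**2) = 4582440 + (-974 + 409528323136) = 4582440 + 409528322162 = 409532904602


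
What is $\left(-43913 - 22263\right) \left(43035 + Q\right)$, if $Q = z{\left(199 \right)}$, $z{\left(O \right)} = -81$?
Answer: $-2842523904$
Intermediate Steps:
$Q = -81$
$\left(-43913 - 22263\right) \left(43035 + Q\right) = \left(-43913 - 22263\right) \left(43035 - 81\right) = \left(-66176\right) 42954 = -2842523904$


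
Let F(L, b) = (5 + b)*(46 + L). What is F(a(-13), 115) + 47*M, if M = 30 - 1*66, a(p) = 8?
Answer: 4788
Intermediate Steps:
M = -36 (M = 30 - 66 = -36)
F(a(-13), 115) + 47*M = (230 + 5*8 + 46*115 + 8*115) + 47*(-36) = (230 + 40 + 5290 + 920) - 1692 = 6480 - 1692 = 4788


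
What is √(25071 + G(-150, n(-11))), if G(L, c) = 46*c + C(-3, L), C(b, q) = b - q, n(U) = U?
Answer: 2*√6178 ≈ 157.20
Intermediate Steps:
G(L, c) = -3 - L + 46*c (G(L, c) = 46*c + (-3 - L) = -3 - L + 46*c)
√(25071 + G(-150, n(-11))) = √(25071 + (-3 - 1*(-150) + 46*(-11))) = √(25071 + (-3 + 150 - 506)) = √(25071 - 359) = √24712 = 2*√6178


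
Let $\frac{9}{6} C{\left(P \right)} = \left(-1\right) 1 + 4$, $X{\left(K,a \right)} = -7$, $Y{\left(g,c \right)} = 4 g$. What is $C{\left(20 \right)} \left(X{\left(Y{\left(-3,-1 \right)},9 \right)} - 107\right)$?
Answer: $-228$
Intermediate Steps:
$C{\left(P \right)} = 2$ ($C{\left(P \right)} = \frac{2 \left(\left(-1\right) 1 + 4\right)}{3} = \frac{2 \left(-1 + 4\right)}{3} = \frac{2}{3} \cdot 3 = 2$)
$C{\left(20 \right)} \left(X{\left(Y{\left(-3,-1 \right)},9 \right)} - 107\right) = 2 \left(-7 - 107\right) = 2 \left(-114\right) = -228$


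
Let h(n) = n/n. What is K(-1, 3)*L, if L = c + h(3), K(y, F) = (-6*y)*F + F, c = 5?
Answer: 126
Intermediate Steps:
K(y, F) = F - 6*F*y (K(y, F) = -6*F*y + F = F - 6*F*y)
h(n) = 1
L = 6 (L = 5 + 1 = 6)
K(-1, 3)*L = (3*(1 - 6*(-1)))*6 = (3*(1 + 6))*6 = (3*7)*6 = 21*6 = 126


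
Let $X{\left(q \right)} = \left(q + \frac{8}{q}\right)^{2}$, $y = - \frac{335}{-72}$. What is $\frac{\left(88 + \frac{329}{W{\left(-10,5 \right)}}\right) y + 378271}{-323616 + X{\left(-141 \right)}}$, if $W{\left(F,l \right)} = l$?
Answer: $- \frac{12055412063}{9661179800} \approx -1.2478$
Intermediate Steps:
$y = \frac{335}{72}$ ($y = \left(-335\right) \left(- \frac{1}{72}\right) = \frac{335}{72} \approx 4.6528$)
$\frac{\left(88 + \frac{329}{W{\left(-10,5 \right)}}\right) y + 378271}{-323616 + X{\left(-141 \right)}} = \frac{\left(88 + \frac{329}{5}\right) \frac{335}{72} + 378271}{-323616 + \frac{\left(8 + \left(-141\right)^{2}\right)^{2}}{19881}} = \frac{\left(88 + 329 \cdot \frac{1}{5}\right) \frac{335}{72} + 378271}{-323616 + \frac{\left(8 + 19881\right)^{2}}{19881}} = \frac{\left(88 + \frac{329}{5}\right) \frac{335}{72} + 378271}{-323616 + \frac{19889^{2}}{19881}} = \frac{\frac{769}{5} \cdot \frac{335}{72} + 378271}{-323616 + \frac{1}{19881} \cdot 395572321} = \frac{\frac{51523}{72} + 378271}{-323616 + \frac{395572321}{19881}} = \frac{27287035}{72 \left(- \frac{6038237375}{19881}\right)} = \frac{27287035}{72} \left(- \frac{19881}{6038237375}\right) = - \frac{12055412063}{9661179800}$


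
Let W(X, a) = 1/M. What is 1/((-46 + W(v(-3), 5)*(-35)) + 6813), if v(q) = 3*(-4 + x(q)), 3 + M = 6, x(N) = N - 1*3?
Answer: 3/20266 ≈ 0.00014803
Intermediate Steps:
x(N) = -3 + N (x(N) = N - 3 = -3 + N)
M = 3 (M = -3 + 6 = 3)
v(q) = -21 + 3*q (v(q) = 3*(-4 + (-3 + q)) = 3*(-7 + q) = -21 + 3*q)
W(X, a) = 1/3
1/((-46 + W(v(-3), 5)*(-35)) + 6813) = 1/((-46 + (1/3)*(-35)) + 6813) = 1/((-46 - 35/3) + 6813) = 1/(-173/3 + 6813) = 1/(20266/3) = 3/20266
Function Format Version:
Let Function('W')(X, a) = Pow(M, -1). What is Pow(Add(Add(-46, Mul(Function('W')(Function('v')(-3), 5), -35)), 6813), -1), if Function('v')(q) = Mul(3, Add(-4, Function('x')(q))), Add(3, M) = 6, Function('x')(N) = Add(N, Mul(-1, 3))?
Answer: Rational(3, 20266) ≈ 0.00014803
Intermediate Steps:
Function('x')(N) = Add(-3, N) (Function('x')(N) = Add(N, -3) = Add(-3, N))
M = 3 (M = Add(-3, 6) = 3)
Function('v')(q) = Add(-21, Mul(3, q)) (Function('v')(q) = Mul(3, Add(-4, Add(-3, q))) = Mul(3, Add(-7, q)) = Add(-21, Mul(3, q)))
Function('W')(X, a) = Rational(1, 3) (Function('W')(X, a) = Pow(3, -1) = Rational(1, 3))
Pow(Add(Add(-46, Mul(Function('W')(Function('v')(-3), 5), -35)), 6813), -1) = Pow(Add(Add(-46, Mul(Rational(1, 3), -35)), 6813), -1) = Pow(Add(Add(-46, Rational(-35, 3)), 6813), -1) = Pow(Add(Rational(-173, 3), 6813), -1) = Pow(Rational(20266, 3), -1) = Rational(3, 20266)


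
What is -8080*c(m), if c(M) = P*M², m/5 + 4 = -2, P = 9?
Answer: -65448000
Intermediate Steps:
m = -30 (m = -20 + 5*(-2) = -20 - 10 = -30)
c(M) = 9*M²
-8080*c(m) = -72720*(-30)² = -72720*900 = -8080*8100 = -65448000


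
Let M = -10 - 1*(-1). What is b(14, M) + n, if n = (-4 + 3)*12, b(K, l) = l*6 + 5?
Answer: -61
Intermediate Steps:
M = -9 (M = -10 + 1 = -9)
b(K, l) = 5 + 6*l (b(K, l) = 6*l + 5 = 5 + 6*l)
n = -12 (n = -1*12 = -12)
b(14, M) + n = (5 + 6*(-9)) - 12 = (5 - 54) - 12 = -49 - 12 = -61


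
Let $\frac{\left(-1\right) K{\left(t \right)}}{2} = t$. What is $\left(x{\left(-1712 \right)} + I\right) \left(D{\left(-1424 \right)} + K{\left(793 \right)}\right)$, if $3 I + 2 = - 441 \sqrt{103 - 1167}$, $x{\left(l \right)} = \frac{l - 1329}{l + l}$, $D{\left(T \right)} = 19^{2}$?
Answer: $- \frac{2786875}{10272} + 360150 i \sqrt{266} \approx -271.31 + 5.8739 \cdot 10^{6} i$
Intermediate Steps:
$K{\left(t \right)} = - 2 t$
$D{\left(T \right)} = 361$
$x{\left(l \right)} = \frac{-1329 + l}{2 l}$
$I = - \frac{2}{3} - 294 i \sqrt{266}$ ($I = - \frac{2}{3} + \frac{\left(-441\right) \sqrt{103 - 1167}}{3} = - \frac{2}{3} + \frac{\left(-441\right) \sqrt{-1064}}{3} = - \frac{2}{3} + \frac{\left(-441\right) 2 i \sqrt{266}}{3} = - \frac{2}{3} + \frac{\left(-882\right) i \sqrt{266}}{3} = - \frac{2}{3} - 294 i \sqrt{266} \approx -0.66667 - 4795.0 i$)
$\left(x{\left(-1712 \right)} + I\right) \left(D{\left(-1424 \right)} + K{\left(793 \right)}\right) = \left(\frac{-1329 - 1712}{2 \left(-1712\right)} - \left(\frac{2}{3} + 294 i \sqrt{266}\right)\right) \left(361 - 1586\right) = \left(\frac{1}{2} \left(- \frac{1}{1712}\right) \left(-3041\right) - \left(\frac{2}{3} + 294 i \sqrt{266}\right)\right) \left(361 - 1586\right) = \left(\frac{3041}{3424} - \left(\frac{2}{3} + 294 i \sqrt{266}\right)\right) \left(-1225\right) = \left(\frac{2275}{10272} - 294 i \sqrt{266}\right) \left(-1225\right) = - \frac{2786875}{10272} + 360150 i \sqrt{266}$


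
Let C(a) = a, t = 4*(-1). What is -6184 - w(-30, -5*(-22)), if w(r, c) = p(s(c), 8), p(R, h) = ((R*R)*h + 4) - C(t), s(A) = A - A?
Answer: -6192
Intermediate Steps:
t = -4
s(A) = 0
p(R, h) = 8 + h*R² (p(R, h) = ((R*R)*h + 4) - 1*(-4) = (R²*h + 4) + 4 = (h*R² + 4) + 4 = (4 + h*R²) + 4 = 8 + h*R²)
w(r, c) = 8 (w(r, c) = 8 + 8*0² = 8 + 8*0 = 8 + 0 = 8)
-6184 - w(-30, -5*(-22)) = -6184 - 1*8 = -6184 - 8 = -6192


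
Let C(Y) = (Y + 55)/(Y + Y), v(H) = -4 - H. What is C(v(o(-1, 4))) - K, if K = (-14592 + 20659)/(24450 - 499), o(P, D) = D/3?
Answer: -3762843/766432 ≈ -4.9096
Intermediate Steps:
o(P, D) = D/3 (o(P, D) = D*(⅓) = D/3)
C(Y) = (55 + Y)/(2*Y) (C(Y) = (55 + Y)/((2*Y)) = (55 + Y)*(1/(2*Y)) = (55 + Y)/(2*Y))
K = 6067/23951 ≈ 0.25331
C(v(o(-1, 4))) - K = (55 + (-4 - 4/3))/(2*(-4 - 4/3)) - 1*6067/23951 = (55 + (-4 - 1*4/3))/(2*(-4 - 1*4/3)) - 6067/23951 = (55 + (-4 - 4/3))/(2*(-4 - 4/3)) - 6067/23951 = (55 - 16/3)/(2*(-16/3)) - 6067/23951 = (½)*(-3/16)*(149/3) - 6067/23951 = -149/32 - 6067/23951 = -3762843/766432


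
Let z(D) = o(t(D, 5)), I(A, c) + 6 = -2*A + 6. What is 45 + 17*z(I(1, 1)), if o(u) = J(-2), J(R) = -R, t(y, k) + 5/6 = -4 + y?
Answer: 79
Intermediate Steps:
I(A, c) = -2*A (I(A, c) = -6 + (-2*A + 6) = -6 + (6 - 2*A) = -2*A)
t(y, k) = -29/6 + y (t(y, k) = -⅚ + (-4 + y) = -29/6 + y)
o(u) = 2 (o(u) = -1*(-2) = 2)
z(D) = 2
45 + 17*z(I(1, 1)) = 45 + 17*2 = 45 + 34 = 79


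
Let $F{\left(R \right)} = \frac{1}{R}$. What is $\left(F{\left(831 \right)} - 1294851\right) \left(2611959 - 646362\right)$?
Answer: $- \frac{705008001114820}{277} \approx -2.5452 \cdot 10^{12}$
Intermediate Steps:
$\left(F{\left(831 \right)} - 1294851\right) \left(2611959 - 646362\right) = \left(\frac{1}{831} - 1294851\right) \left(2611959 - 646362\right) = \left(\frac{1}{831} - 1294851\right) 1965597 = \left(- \frac{1076021180}{831}\right) 1965597 = - \frac{705008001114820}{277}$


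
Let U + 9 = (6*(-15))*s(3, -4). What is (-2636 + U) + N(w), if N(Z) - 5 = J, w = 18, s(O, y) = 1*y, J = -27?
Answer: -2307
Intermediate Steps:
s(O, y) = y
N(Z) = -22 (N(Z) = 5 - 27 = -22)
U = 351 (U = -9 + (6*(-15))*(-4) = -9 - 90*(-4) = -9 + 360 = 351)
(-2636 + U) + N(w) = (-2636 + 351) - 22 = -2285 - 22 = -2307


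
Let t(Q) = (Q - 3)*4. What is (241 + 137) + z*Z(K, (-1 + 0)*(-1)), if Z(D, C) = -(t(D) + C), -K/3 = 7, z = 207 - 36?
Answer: 16623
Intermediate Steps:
z = 171
t(Q) = -12 + 4*Q (t(Q) = (-3 + Q)*4 = -12 + 4*Q)
K = -21 (K = -3*7 = -21)
Z(D, C) = 12 - C - 4*D (Z(D, C) = -((-12 + 4*D) + C) = -(-12 + C + 4*D) = 12 - C - 4*D)
(241 + 137) + z*Z(K, (-1 + 0)*(-1)) = (241 + 137) + 171*(12 - (-1 + 0)*(-1) - 4*(-21)) = 378 + 171*(12 - (-1)*(-1) + 84) = 378 + 171*(12 - 1*1 + 84) = 378 + 171*(12 - 1 + 84) = 378 + 171*95 = 378 + 16245 = 16623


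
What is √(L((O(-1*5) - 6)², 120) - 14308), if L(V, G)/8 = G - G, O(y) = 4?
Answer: 14*I*√73 ≈ 119.62*I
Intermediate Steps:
L(V, G) = 0 (L(V, G) = 8*(G - G) = 8*0 = 0)
√(L((O(-1*5) - 6)², 120) - 14308) = √(0 - 14308) = √(-14308) = 14*I*√73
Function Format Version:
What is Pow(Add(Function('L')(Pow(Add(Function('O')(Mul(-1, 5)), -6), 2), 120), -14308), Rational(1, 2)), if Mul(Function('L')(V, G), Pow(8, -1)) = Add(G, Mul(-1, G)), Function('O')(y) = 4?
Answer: Mul(14, I, Pow(73, Rational(1, 2))) ≈ Mul(119.62, I)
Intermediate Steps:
Function('L')(V, G) = 0 (Function('L')(V, G) = Mul(8, Add(G, Mul(-1, G))) = Mul(8, 0) = 0)
Pow(Add(Function('L')(Pow(Add(Function('O')(Mul(-1, 5)), -6), 2), 120), -14308), Rational(1, 2)) = Pow(Add(0, -14308), Rational(1, 2)) = Pow(-14308, Rational(1, 2)) = Mul(14, I, Pow(73, Rational(1, 2)))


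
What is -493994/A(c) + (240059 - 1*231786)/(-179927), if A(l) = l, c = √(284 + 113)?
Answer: -8273/179927 - 493994*√397/397 ≈ -24793.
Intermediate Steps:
c = √397 ≈ 19.925
-493994/A(c) + (240059 - 1*231786)/(-179927) = -493994*√397/397 + (240059 - 1*231786)/(-179927) = -493994*√397/397 + (240059 - 231786)*(-1/179927) = -493994*√397/397 + 8273*(-1/179927) = -493994*√397/397 - 8273/179927 = -8273/179927 - 493994*√397/397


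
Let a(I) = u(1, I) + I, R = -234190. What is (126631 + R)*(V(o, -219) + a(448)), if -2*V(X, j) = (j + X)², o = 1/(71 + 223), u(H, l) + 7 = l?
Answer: 47705344698167/19208 ≈ 2.4836e+9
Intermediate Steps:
u(H, l) = -7 + l
a(I) = -7 + 2*I (a(I) = (-7 + I) + I = -7 + 2*I)
o = 1/294 ≈ 0.0034014
V(X, j) = -(X + j)²/2 (V(X, j) = -(j + X)²/2 = -(X + j)²/2)
(126631 + R)*(V(o, -219) + a(448)) = (126631 - 234190)*(-(1/294 - 219)²/2 + (-7 + 2*448)) = -107559*(-(-64385/294)²/2 + (-7 + 896)) = -107559*(-½*4145428225/86436 + 889) = -107559*(-4145428225/172872 + 889) = -107559*(-3991745017/172872) = 47705344698167/19208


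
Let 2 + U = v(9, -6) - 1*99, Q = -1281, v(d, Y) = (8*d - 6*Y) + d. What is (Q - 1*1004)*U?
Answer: -36560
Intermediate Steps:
v(d, Y) = -6*Y + 9*d (v(d, Y) = (-6*Y + 8*d) + d = -6*Y + 9*d)
U = 16 (U = -2 + ((-6*(-6) + 9*9) - 1*99) = -2 + ((36 + 81) - 99) = -2 + (117 - 99) = -2 + 18 = 16)
(Q - 1*1004)*U = (-1281 - 1*1004)*16 = (-1281 - 1004)*16 = -2285*16 = -36560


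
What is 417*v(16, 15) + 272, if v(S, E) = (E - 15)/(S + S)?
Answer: 272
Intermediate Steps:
v(S, E) = (-15 + E)/(2*S) (v(S, E) = (-15 + E)/((2*S)) = (-15 + E)*(1/(2*S)) = (-15 + E)/(2*S))
417*v(16, 15) + 272 = 417*((½)*(-15 + 15)/16) + 272 = 417*((½)*(1/16)*0) + 272 = 417*0 + 272 = 0 + 272 = 272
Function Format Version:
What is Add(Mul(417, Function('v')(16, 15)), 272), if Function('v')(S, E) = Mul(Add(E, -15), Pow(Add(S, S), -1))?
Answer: 272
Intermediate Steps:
Function('v')(S, E) = Mul(Rational(1, 2), Pow(S, -1), Add(-15, E)) (Function('v')(S, E) = Mul(Add(-15, E), Pow(Mul(2, S), -1)) = Mul(Add(-15, E), Mul(Rational(1, 2), Pow(S, -1))) = Mul(Rational(1, 2), Pow(S, -1), Add(-15, E)))
Add(Mul(417, Function('v')(16, 15)), 272) = Add(Mul(417, Mul(Rational(1, 2), Pow(16, -1), Add(-15, 15))), 272) = Add(Mul(417, Mul(Rational(1, 2), Rational(1, 16), 0)), 272) = Add(Mul(417, 0), 272) = Add(0, 272) = 272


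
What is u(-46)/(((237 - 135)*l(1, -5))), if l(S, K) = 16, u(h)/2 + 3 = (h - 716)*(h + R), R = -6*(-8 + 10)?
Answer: 14731/272 ≈ 54.158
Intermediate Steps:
R = -12 (R = -6*2 = -12)
u(h) = -6 + 2*(-716 + h)*(-12 + h) (u(h) = -6 + 2*((h - 716)*(h - 12)) = -6 + 2*((-716 + h)*(-12 + h)) = -6 + 2*(-716 + h)*(-12 + h))
u(-46)/(((237 - 135)*l(1, -5))) = (17178 - 1456*(-46) + 2*(-46)²)/(((237 - 135)*16)) = (17178 + 66976 + 2*2116)/((102*16)) = (17178 + 66976 + 4232)/1632 = 88386*(1/1632) = 14731/272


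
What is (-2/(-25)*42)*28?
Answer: 2352/25 ≈ 94.080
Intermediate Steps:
(-2/(-25)*42)*28 = (-2*(-1/25)*42)*28 = ((2/25)*42)*28 = (84/25)*28 = 2352/25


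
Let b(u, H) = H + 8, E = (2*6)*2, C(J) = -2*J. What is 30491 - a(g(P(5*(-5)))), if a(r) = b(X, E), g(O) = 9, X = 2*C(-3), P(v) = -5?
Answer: 30459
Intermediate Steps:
X = 12 (X = 2*(-2*(-3)) = 2*6 = 12)
E = 24 (E = 12*2 = 24)
b(u, H) = 8 + H
a(r) = 32 (a(r) = 8 + 24 = 32)
30491 - a(g(P(5*(-5)))) = 30491 - 1*32 = 30491 - 32 = 30459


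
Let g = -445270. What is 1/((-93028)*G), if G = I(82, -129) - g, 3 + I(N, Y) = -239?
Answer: -1/41400064784 ≈ -2.4155e-11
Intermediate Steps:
I(N, Y) = -242 (I(N, Y) = -3 - 239 = -242)
G = 445028 (G = -242 - 1*(-445270) = -242 + 445270 = 445028)
1/((-93028)*G) = 1/(-93028*445028) = -1/93028*1/445028 = -1/41400064784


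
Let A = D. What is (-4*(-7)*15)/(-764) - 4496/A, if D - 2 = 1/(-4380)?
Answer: -3762183375/1672969 ≈ -2248.8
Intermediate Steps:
D = 8759/4380 (D = 2 + 1/(-4380) = 2 - 1/4380 = 8759/4380 ≈ 1.9998)
A = 8759/4380 ≈ 1.9998
(-4*(-7)*15)/(-764) - 4496/A = (-4*(-7)*15)/(-764) - 4496/8759/4380 = (28*15)*(-1/764) - 4496*4380/8759 = 420*(-1/764) - 19692480/8759 = -105/191 - 19692480/8759 = -3762183375/1672969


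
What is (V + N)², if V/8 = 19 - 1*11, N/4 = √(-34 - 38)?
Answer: 2944 + 3072*I*√2 ≈ 2944.0 + 4344.5*I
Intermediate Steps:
N = 24*I*√2 (N = 4*√(-34 - 38) = 4*√(-72) = 4*(6*I*√2) = 24*I*√2 ≈ 33.941*I)
V = 64 (V = 8*(19 - 1*11) = 8*(19 - 11) = 8*8 = 64)
(V + N)² = (64 + 24*I*√2)²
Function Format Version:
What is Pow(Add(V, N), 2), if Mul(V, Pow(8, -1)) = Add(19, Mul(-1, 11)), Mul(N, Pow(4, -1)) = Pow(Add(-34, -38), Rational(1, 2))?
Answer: Add(2944, Mul(3072, I, Pow(2, Rational(1, 2)))) ≈ Add(2944.0, Mul(4344.5, I))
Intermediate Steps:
N = Mul(24, I, Pow(2, Rational(1, 2))) (N = Mul(4, Pow(Add(-34, -38), Rational(1, 2))) = Mul(4, Pow(-72, Rational(1, 2))) = Mul(4, Mul(6, I, Pow(2, Rational(1, 2)))) = Mul(24, I, Pow(2, Rational(1, 2))) ≈ Mul(33.941, I))
V = 64 (V = Mul(8, Add(19, Mul(-1, 11))) = Mul(8, Add(19, -11)) = Mul(8, 8) = 64)
Pow(Add(V, N), 2) = Pow(Add(64, Mul(24, I, Pow(2, Rational(1, 2)))), 2)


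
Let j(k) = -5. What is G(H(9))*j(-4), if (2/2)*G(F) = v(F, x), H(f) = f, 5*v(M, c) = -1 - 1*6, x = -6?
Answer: 7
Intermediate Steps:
v(M, c) = -7/5 (v(M, c) = (-1 - 1*6)/5 = (-1 - 6)/5 = (⅕)*(-7) = -7/5)
G(F) = -7/5
G(H(9))*j(-4) = -7/5*(-5) = 7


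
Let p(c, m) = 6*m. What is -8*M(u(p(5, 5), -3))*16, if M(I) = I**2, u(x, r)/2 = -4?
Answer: -8192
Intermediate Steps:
u(x, r) = -8 (u(x, r) = 2*(-4) = -8)
-8*M(u(p(5, 5), -3))*16 = -8*(-8)**2*16 = -8*64*16 = -512*16 = -8192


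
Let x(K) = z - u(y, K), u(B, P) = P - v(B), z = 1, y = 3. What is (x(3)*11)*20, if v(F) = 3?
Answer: 220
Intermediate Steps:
u(B, P) = -3 + P (u(B, P) = P - 1*3 = P - 3 = -3 + P)
x(K) = 4 - K (x(K) = 1 - (-3 + K) = 1 + (3 - K) = 4 - K)
(x(3)*11)*20 = ((4 - 1*3)*11)*20 = ((4 - 3)*11)*20 = (1*11)*20 = 11*20 = 220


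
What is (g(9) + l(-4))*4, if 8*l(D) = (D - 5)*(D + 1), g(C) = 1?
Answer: 35/2 ≈ 17.500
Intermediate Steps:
l(D) = (1 + D)*(-5 + D)/8 (l(D) = ((D - 5)*(D + 1))/8 = ((-5 + D)*(1 + D))/8 = ((1 + D)*(-5 + D))/8 = (1 + D)*(-5 + D)/8)
(g(9) + l(-4))*4 = (1 + (-5/8 - 1/2*(-4) + (1/8)*(-4)**2))*4 = (1 + (-5/8 + 2 + (1/8)*16))*4 = (1 + (-5/8 + 2 + 2))*4 = (1 + 27/8)*4 = (35/8)*4 = 35/2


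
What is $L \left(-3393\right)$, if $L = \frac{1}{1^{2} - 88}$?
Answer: $39$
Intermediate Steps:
$L = - \frac{1}{87}$ ($L = \frac{1}{1 - 88} = \frac{1}{-87} = - \frac{1}{87} \approx -0.011494$)
$L \left(-3393\right) = \left(- \frac{1}{87}\right) \left(-3393\right) = 39$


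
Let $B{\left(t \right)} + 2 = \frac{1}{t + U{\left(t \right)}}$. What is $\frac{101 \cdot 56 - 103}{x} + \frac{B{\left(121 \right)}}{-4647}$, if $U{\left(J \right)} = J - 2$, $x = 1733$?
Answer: $\frac{6193979947}{1932780240} \approx 3.2047$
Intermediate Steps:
$U{\left(J \right)} = -2 + J$
$B{\left(t \right)} = -2 + \frac{1}{-2 + 2 t}$ ($B{\left(t \right)} = -2 + \frac{1}{t + \left(-2 + t\right)} = -2 + \frac{1}{-2 + 2 t}$)
$\frac{101 \cdot 56 - 103}{x} + \frac{B{\left(121 \right)}}{-4647} = \frac{101 \cdot 56 - 103}{1733} + \frac{\frac{1}{2} \frac{1}{-1 + 121} \left(5 - 484\right)}{-4647} = \left(5656 - 103\right) \frac{1}{1733} + \frac{5 - 484}{2 \cdot 120} \left(- \frac{1}{4647}\right) = 5553 \cdot \frac{1}{1733} + \frac{1}{2} \cdot \frac{1}{120} \left(-479\right) \left(- \frac{1}{4647}\right) = \frac{5553}{1733} - - \frac{479}{1115280} = \frac{5553}{1733} + \frac{479}{1115280} = \frac{6193979947}{1932780240}$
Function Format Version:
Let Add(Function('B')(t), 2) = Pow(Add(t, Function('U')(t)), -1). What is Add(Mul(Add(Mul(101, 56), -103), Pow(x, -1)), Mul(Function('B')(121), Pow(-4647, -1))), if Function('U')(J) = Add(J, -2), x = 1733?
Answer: Rational(6193979947, 1932780240) ≈ 3.2047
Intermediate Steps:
Function('U')(J) = Add(-2, J)
Function('B')(t) = Add(-2, Pow(Add(-2, Mul(2, t)), -1)) (Function('B')(t) = Add(-2, Pow(Add(t, Add(-2, t)), -1)) = Add(-2, Pow(Add(-2, Mul(2, t)), -1)))
Add(Mul(Add(Mul(101, 56), -103), Pow(x, -1)), Mul(Function('B')(121), Pow(-4647, -1))) = Add(Mul(Add(Mul(101, 56), -103), Pow(1733, -1)), Mul(Mul(Rational(1, 2), Pow(Add(-1, 121), -1), Add(5, Mul(-4, 121))), Pow(-4647, -1))) = Add(Mul(Add(5656, -103), Rational(1, 1733)), Mul(Mul(Rational(1, 2), Pow(120, -1), Add(5, -484)), Rational(-1, 4647))) = Add(Mul(5553, Rational(1, 1733)), Mul(Mul(Rational(1, 2), Rational(1, 120), -479), Rational(-1, 4647))) = Add(Rational(5553, 1733), Mul(Rational(-479, 240), Rational(-1, 4647))) = Add(Rational(5553, 1733), Rational(479, 1115280)) = Rational(6193979947, 1932780240)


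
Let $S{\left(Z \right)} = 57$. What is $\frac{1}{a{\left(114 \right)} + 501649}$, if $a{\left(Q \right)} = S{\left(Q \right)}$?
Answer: $\frac{1}{501706} \approx 1.9932 \cdot 10^{-6}$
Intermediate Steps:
$a{\left(Q \right)} = 57$
$\frac{1}{a{\left(114 \right)} + 501649} = \frac{1}{57 + 501649} = \frac{1}{501706}$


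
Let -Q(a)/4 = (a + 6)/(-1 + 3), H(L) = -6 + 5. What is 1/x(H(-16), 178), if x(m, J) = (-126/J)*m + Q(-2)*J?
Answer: -89/126673 ≈ -0.00070260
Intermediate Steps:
H(L) = -1
Q(a) = -12 - 2*a (Q(a) = -4*(a + 6)/(-1 + 3) = -4*(6 + a)/2 = -4*(3 + a/2) = -12 - 2*a)
x(m, J) = -8*J - 126*m/J (x(m, J) = (-126/J)*m + (-12 - 2*(-2))*J = -126*m/J + (-12 + 4)*J = -126*m/J - 8*J = -8*J - 126*m/J)
1/x(H(-16), 178) = 1/(-8*178 - 126*(-1)/178) = 1/(-1424 - 126*(-1)*1/178) = 1/(-1424 + 63/89) = 1/(-126673/89) = -89/126673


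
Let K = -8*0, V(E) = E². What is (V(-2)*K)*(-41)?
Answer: 0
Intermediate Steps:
K = 0
(V(-2)*K)*(-41) = ((-2)²*0)*(-41) = (4*0)*(-41) = 0*(-41) = 0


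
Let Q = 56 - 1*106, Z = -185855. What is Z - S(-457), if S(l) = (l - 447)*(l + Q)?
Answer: -644183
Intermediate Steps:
Q = -50 (Q = 56 - 106 = -50)
S(l) = (-447 + l)*(-50 + l) (S(l) = (l - 447)*(l - 50) = (-447 + l)*(-50 + l))
Z - S(-457) = -185855 - (22350 + (-457)² - 497*(-457)) = -185855 - (22350 + 208849 + 227129) = -185855 - 1*458328 = -185855 - 458328 = -644183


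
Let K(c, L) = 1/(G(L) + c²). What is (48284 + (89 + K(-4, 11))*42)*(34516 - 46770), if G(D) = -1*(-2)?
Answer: -1912518542/3 ≈ -6.3751e+8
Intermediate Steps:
G(D) = 2
K(c, L) = 1/(2 + c²)
(48284 + (89 + K(-4, 11))*42)*(34516 - 46770) = (48284 + (89 + 1/(2 + (-4)²))*42)*(34516 - 46770) = (48284 + (89 + 1/(2 + 16))*42)*(-12254) = (48284 + (89 + 1/18)*42)*(-12254) = (48284 + (1603/18)*42)*(-12254) = (48284 + 11221/3)*(-12254) = (156073/3)*(-12254) = -1912518542/3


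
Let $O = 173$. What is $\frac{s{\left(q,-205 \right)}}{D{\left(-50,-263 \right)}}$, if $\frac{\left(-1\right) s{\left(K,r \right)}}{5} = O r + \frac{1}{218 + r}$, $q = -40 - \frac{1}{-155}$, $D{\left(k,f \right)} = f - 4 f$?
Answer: $\frac{2305220}{10257} \approx 224.75$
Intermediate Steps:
$D{\left(k,f \right)} = - 3 f$
$q = - \frac{6199}{155}$ ($q = -40 - - \frac{1}{155} = -40 + \frac{1}{155} = - \frac{6199}{155} \approx -39.994$)
$s{\left(K,r \right)} = - 865 r - \frac{5}{218 + r}$ ($s{\left(K,r \right)} = - 5 \left(173 r + \frac{1}{218 + r}\right) = - 5 \left(\frac{1}{218 + r} + 173 r\right) = - 865 r - \frac{5}{218 + r}$)
$\frac{s{\left(q,-205 \right)}}{D{\left(-50,-263 \right)}} = \frac{5 \frac{1}{218 - 205} \left(-1 - -7731370 - 173 \left(-205\right)^{2}\right)}{\left(-3\right) \left(-263\right)} = \frac{5 \cdot \frac{1}{13} \left(-1 + 7731370 - 7270325\right)}{789} = 5 \cdot \frac{1}{13} \left(-1 + 7731370 - 7270325\right) \frac{1}{789} = 5 \cdot \frac{1}{13} \cdot 461044 \cdot \frac{1}{789} = \frac{2305220}{13} \cdot \frac{1}{789} = \frac{2305220}{10257}$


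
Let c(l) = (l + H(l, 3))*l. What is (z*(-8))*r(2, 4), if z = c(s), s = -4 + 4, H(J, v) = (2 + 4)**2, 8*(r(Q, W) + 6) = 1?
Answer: 0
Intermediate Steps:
r(Q, W) = -47/8 (r(Q, W) = -6 + (1/8)*1 = -6 + 1/8 = -47/8)
H(J, v) = 36 (H(J, v) = 6**2 = 36)
s = 0
c(l) = l*(36 + l) (c(l) = (l + 36)*l = (36 + l)*l = l*(36 + l))
z = 0 (z = 0*(36 + 0) = 0*36 = 0)
(z*(-8))*r(2, 4) = (0*(-8))*(-47/8) = 0*(-47/8) = 0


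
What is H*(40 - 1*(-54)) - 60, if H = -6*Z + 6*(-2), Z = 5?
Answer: -4008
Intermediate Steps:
H = -42 (H = -6*5 + 6*(-2) = -30 - 12 = -42)
H*(40 - 1*(-54)) - 60 = -42*(40 - 1*(-54)) - 60 = -42*(40 + 54) - 60 = -42*94 - 60 = -3948 - 60 = -4008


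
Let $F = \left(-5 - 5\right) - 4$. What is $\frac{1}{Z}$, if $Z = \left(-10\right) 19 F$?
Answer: $\frac{1}{2660} \approx 0.00037594$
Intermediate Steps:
$F = -14$ ($F = -10 - 4 = -14$)
$Z = 2660$ ($Z = \left(-10\right) 19 \left(-14\right) = \left(-190\right) \left(-14\right) = 2660$)
$\frac{1}{Z} = \frac{1}{2660}$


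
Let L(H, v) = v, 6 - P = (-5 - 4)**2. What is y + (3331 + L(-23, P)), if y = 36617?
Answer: 39873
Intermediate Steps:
P = -75 (P = 6 - (-5 - 4)**2 = 6 - 1*(-9)**2 = 6 - 1*81 = 6 - 81 = -75)
y + (3331 + L(-23, P)) = 36617 + (3331 - 75) = 36617 + 3256 = 39873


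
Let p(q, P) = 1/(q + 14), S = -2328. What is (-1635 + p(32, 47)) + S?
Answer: -182297/46 ≈ -3963.0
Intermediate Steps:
p(q, P) = 1/(14 + q)
(-1635 + p(32, 47)) + S = (-1635 + 1/(14 + 32)) - 2328 = (-1635 + 1/46) - 2328 = -75209/46 - 2328 = -182297/46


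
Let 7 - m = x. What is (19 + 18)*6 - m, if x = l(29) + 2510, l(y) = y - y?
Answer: 2725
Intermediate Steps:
l(y) = 0
x = 2510 (x = 0 + 2510 = 2510)
m = -2503 (m = 7 - 1*2510 = 7 - 2510 = -2503)
(19 + 18)*6 - m = (19 + 18)*6 - 1*(-2503) = 37*6 + 2503 = 222 + 2503 = 2725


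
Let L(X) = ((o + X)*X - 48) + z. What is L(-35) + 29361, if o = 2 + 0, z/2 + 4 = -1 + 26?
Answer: 30510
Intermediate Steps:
z = 42 (z = -8 + 2*(-1 + 26) = -8 + 2*25 = -8 + 50 = 42)
o = 2
L(X) = -6 + X*(2 + X) (L(X) = ((2 + X)*X - 48) + 42 = (X*(2 + X) - 48) + 42 = (-48 + X*(2 + X)) + 42 = -6 + X*(2 + X))
L(-35) + 29361 = (-6 + (-35)**2 + 2*(-35)) + 29361 = (-6 + 1225 - 70) + 29361 = 1149 + 29361 = 30510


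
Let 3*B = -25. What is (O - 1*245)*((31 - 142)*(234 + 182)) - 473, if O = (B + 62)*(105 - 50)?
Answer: -124983513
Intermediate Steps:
B = -25/3 (B = (⅓)*(-25) = -25/3 ≈ -8.3333)
O = 8855/3 (O = (-25/3 + 62)*(105 - 50) = (161/3)*55 = 8855/3 ≈ 2951.7)
(O - 1*245)*((31 - 142)*(234 + 182)) - 473 = (8855/3 - 1*245)*((31 - 142)*(234 + 182)) - 473 = (8855/3 - 245)*(-111*416) - 473 = (8120/3)*(-46176) - 473 = -124983040 - 473 = -124983513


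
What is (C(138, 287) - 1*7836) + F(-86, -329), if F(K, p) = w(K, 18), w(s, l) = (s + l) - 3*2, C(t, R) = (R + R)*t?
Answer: 71302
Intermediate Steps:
C(t, R) = 2*R*t (C(t, R) = (2*R)*t = 2*R*t)
w(s, l) = -6 + l + s (w(s, l) = (l + s) - 6 = -6 + l + s)
F(K, p) = 12 + K (F(K, p) = -6 + 18 + K = 12 + K)
(C(138, 287) - 1*7836) + F(-86, -329) = (2*287*138 - 1*7836) + (12 - 86) = (79212 - 7836) - 74 = 71376 - 74 = 71302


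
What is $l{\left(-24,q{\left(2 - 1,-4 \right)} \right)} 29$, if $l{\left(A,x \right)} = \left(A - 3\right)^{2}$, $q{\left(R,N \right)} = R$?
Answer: $21141$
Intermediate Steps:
$l{\left(A,x \right)} = \left(-3 + A\right)^{2}$
$l{\left(-24,q{\left(2 - 1,-4 \right)} \right)} 29 = \left(-3 - 24\right)^{2} \cdot 29 = \left(-27\right)^{2} \cdot 29 = 729 \cdot 29 = 21141$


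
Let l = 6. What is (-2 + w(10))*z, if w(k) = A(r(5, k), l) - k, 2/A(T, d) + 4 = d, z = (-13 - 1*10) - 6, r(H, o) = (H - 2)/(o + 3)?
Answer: 319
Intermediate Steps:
r(H, o) = (-2 + H)/(3 + o)
z = -29 (z = (-13 - 10) - 6 = -23 - 6 = -29)
A(T, d) = 2/(-4 + d)
w(k) = 1 - k (w(k) = 2/(-4 + 6) - k = 2/2 - k = 2*(½) - k = 1 - k)
(-2 + w(10))*z = (-2 + (1 - 1*10))*(-29) = (-2 + (1 - 10))*(-29) = (-2 - 9)*(-29) = -11*(-29) = 319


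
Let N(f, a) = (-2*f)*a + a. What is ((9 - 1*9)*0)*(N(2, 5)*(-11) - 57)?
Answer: 0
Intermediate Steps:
N(f, a) = a - 2*a*f (N(f, a) = -2*a*f + a = a - 2*a*f)
((9 - 1*9)*0)*(N(2, 5)*(-11) - 57) = ((9 - 1*9)*0)*((5*(1 - 2*2))*(-11) - 57) = ((9 - 9)*0)*((5*(1 - 4))*(-11) - 57) = (0*0)*((5*(-3))*(-11) - 57) = 0*(-15*(-11) - 57) = 0*(165 - 57) = 0*108 = 0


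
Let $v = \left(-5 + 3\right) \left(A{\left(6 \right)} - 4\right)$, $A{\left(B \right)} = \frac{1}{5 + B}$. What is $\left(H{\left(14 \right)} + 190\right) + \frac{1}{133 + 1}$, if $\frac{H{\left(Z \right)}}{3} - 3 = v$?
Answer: $\frac{327909}{1474} \approx 222.46$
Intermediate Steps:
$v = \frac{86}{11}$ ($v = \left(-5 + 3\right) \left(\frac{1}{5 + 6} - 4\right) = - 2 \left(\frac{1}{11} - 4\right) = \left(-2\right) \left(- \frac{43}{11}\right) = \frac{86}{11} \approx 7.8182$)
$H{\left(Z \right)} = \frac{357}{11}$ ($H{\left(Z \right)} = 9 + 3 \cdot \frac{86}{11} = 9 + \frac{258}{11} = \frac{357}{11}$)
$\left(H{\left(14 \right)} + 190\right) + \frac{1}{133 + 1} = \left(\frac{357}{11} + 190\right) + \frac{1}{133 + 1} = \frac{2447}{11} + \frac{1}{134} = \frac{327909}{1474}$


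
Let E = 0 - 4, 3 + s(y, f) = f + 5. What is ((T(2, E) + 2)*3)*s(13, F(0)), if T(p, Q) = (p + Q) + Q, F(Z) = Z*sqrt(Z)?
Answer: -24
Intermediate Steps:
F(Z) = Z**(3/2)
s(y, f) = 2 + f (s(y, f) = -3 + (f + 5) = -3 + (5 + f) = 2 + f)
E = -4
T(p, Q) = p + 2*Q (T(p, Q) = (Q + p) + Q = p + 2*Q)
((T(2, E) + 2)*3)*s(13, F(0)) = (((2 + 2*(-4)) + 2)*3)*(2 + 0**(3/2)) = (((2 - 8) + 2)*3)*(2 + 0) = ((-6 + 2)*3)*2 = -4*3*2 = -12*2 = -24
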